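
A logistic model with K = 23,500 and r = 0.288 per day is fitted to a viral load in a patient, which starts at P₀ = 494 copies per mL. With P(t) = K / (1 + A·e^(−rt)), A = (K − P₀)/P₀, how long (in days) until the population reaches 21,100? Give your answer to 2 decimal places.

A = (23500 − 494)/494 = 46.57085
21100 = 23500/(1 + 46.57085·e^(−0.288t)) → 1 + 46.57085·e^(−0.288t) = 1.11374
e^(−0.288t) = 0.002442 → t = ln(409.43539)/0.288 = 6.01478/0.288

t ≈ 20.88 days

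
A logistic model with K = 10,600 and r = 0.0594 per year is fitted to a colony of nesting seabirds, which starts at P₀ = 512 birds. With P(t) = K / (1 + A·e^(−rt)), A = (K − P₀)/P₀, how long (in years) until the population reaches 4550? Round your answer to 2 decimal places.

t ≈ 45.38 years

A = (10600 − 512)/512 = 19.70312
4550 = 10600/(1 + 19.70312·e^(−0.0594t)) → 1 + 19.70312·e^(−0.0594t) = 2.32967
e^(−0.0594t) = 0.067485 → t = ln(14.81805)/0.0594 = 2.69585/0.0594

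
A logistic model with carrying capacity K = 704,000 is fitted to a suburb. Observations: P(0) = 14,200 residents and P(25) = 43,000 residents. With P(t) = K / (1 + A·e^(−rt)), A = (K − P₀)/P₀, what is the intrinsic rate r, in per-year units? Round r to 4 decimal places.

A = (704000 − 14200)/14200 = 48.57746
43000 = 704000/(1 + 48.57746·e^(−r·25)) → e^(−25r) = (16.37209 − 1)/48.57746 = 0.316445
r = −ln(0.316445)/25 = 1.15061/25

r ≈ 0.0460 per year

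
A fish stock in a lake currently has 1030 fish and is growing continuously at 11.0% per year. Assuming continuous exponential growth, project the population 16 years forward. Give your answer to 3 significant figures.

≈ 5,990 fish

P(16) = 1030 · e^(0.11·16) = 1030 · e^(1.76)
= 1030 · 5.81244 ≈ 5986.81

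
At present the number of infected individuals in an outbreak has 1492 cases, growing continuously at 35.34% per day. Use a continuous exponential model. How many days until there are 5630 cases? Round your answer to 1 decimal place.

5630 = 1492 · e^(0.3534·t)
t = ln(5630/1492) / 0.3534 = ln(3.77346) / 0.3534 = 1.32799 / 0.3534

t ≈ 3.8 days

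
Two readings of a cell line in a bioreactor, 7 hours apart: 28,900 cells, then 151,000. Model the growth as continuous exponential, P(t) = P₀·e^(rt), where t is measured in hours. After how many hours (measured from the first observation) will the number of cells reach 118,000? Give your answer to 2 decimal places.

t ≈ 5.96 hours

r = ln(151000/28900) / 7 ≈ 0.236205 per hour
t = ln(118000/28900) / r = 1.40684 / 0.236205 ≈ 5.956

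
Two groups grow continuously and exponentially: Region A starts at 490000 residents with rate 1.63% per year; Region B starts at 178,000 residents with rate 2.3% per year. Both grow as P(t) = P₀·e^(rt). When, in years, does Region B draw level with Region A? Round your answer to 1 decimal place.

490000·e^(0.0163t) = 178000·e^(0.023t)
490000/178000 = e^((0.023 − 0.0163)t) → ln(2.75281) = 0.0067·t
t = 1.01262 / 0.0067

t ≈ 151.1 years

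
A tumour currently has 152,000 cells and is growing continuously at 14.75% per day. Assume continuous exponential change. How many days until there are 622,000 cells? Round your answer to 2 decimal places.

622000 = 152000 · e^(0.1475·t)
t = ln(622000/152000) / 0.1475 = ln(4.09211) / 0.1475 = 1.40906 / 0.1475

t ≈ 9.55 days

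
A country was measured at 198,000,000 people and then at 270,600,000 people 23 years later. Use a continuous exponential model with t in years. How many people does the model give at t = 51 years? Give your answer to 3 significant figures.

≈ 396,000,000 people

r = ln(270600000/198000000) / 23 ≈ 0.013582 per year
P(51) = 198000000 · e^(0.013582·51) = 198000000 · 1.99902 ≈ 395805900.57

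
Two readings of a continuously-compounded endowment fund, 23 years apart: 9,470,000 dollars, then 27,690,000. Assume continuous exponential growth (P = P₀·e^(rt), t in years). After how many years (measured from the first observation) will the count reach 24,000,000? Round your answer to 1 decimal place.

r = ln(27690000/9470000) / 23 ≈ 0.04665 per year
t = ln(24000000/9470000) / r = 0.92992 / 0.04665 ≈ 19.934

t ≈ 19.9 years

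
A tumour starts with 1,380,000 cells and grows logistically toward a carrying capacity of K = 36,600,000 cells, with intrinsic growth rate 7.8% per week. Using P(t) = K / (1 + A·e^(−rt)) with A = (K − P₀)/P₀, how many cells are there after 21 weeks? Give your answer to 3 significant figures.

A = (36600000 − 1380000)/1380000 = 25.52174
P(21) = 36600000 / (1 + 25.52174·e^(−0.078·21)) = 36600000 / (1 + 25.52174·0.194368)
= 36600000 / 5.96062 ≈ 6140301.5

≈ 6,140,000 cells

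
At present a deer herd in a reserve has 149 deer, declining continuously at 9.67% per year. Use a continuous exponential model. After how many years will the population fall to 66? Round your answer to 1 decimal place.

t ≈ 8.4 years

66 = 149 · e^(-0.0967·t)
t = ln(66/149) / -0.0967 = ln(0.44295) / -0.0967 = -0.81429 / -0.0967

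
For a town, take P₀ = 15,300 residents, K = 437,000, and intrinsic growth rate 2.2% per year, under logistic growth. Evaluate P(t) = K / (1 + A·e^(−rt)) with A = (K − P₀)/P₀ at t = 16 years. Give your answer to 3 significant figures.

≈ 21,400 residents

A = (437000 − 15300)/15300 = 27.56209
P(16) = 437000 / (1 + 27.56209·e^(−0.022·16)) = 437000 / (1 + 27.56209·0.70328)
= 437000 / 20.38387 ≈ 21438.52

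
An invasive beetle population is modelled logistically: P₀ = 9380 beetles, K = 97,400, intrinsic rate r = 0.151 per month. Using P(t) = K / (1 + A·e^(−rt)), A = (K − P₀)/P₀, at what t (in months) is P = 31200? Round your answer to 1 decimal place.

A = (97400 − 9380)/9380 = 9.3838
31200 = 97400/(1 + 9.3838·e^(−0.151t)) → 1 + 9.3838·e^(−0.151t) = 3.12179
e^(−0.151t) = 0.226113 → t = ln(4.42257)/0.151 = 1.48672/0.151

t ≈ 9.8 months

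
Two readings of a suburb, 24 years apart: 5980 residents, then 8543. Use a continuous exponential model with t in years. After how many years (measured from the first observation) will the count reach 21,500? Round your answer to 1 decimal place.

t ≈ 86.1 years

r = ln(8543/5980) / 24 ≈ 0.014862 per year
t = ln(21500/5980) / r = 1.27963 / 0.014862 ≈ 86.1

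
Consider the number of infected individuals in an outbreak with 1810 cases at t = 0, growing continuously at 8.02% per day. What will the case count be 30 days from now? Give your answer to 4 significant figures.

≈ 20,070 cases

P(30) = 1810 · e^(0.0802·30) = 1810 · e^(2.406)
= 1810 · 11.08951 ≈ 20072.02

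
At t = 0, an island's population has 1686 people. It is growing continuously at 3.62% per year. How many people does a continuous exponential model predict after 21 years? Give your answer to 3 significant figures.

≈ 3,610 people

P(21) = 1686 · e^(0.0362·21) = 1686 · e^(0.7602)
= 1686 · 2.1387 ≈ 3605.85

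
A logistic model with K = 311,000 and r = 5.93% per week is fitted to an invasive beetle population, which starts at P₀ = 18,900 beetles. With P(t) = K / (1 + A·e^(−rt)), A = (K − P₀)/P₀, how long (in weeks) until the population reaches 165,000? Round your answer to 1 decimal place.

t ≈ 48.2 weeks

A = (311000 − 18900)/18900 = 15.45503
165000 = 311000/(1 + 15.45503·e^(−0.0593t)) → 1 + 15.45503·e^(−0.0593t) = 1.88485
e^(−0.0593t) = 0.057253 → t = ln(17.4663)/0.0593 = 2.86027/0.0593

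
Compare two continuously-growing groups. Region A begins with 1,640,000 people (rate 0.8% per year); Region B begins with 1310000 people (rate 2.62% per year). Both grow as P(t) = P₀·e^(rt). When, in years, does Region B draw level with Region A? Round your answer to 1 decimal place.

t ≈ 12.3 years

1640000·e^(0.008t) = 1310000·e^(0.0262t)
1640000/1310000 = e^((0.0262 − 0.008)t) → ln(1.25191) = 0.0182·t
t = 0.22467 / 0.0182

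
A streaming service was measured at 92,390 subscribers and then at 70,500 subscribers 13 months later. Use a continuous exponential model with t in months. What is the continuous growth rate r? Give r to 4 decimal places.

70500 = 92390 · e^(r·13)
e^(13r) = 70500/92390 = 0.76307
r = ln(0.76307) / 13 = -0.27041 / 13

r ≈ -0.0208 per month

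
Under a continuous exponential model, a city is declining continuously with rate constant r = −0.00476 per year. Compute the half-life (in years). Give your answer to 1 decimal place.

half-life = ln(2) / |r| = 0.69315 / 0.00476

half-life ≈ 145.6 years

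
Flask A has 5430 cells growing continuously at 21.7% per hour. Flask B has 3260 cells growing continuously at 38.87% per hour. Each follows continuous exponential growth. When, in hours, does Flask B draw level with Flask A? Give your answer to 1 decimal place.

t ≈ 3.0 hours

5430·e^(0.217t) = 3260·e^(0.3887t)
5430/3260 = e^((0.3887 − 0.217)t) → ln(1.66564) = 0.1717·t
t = 0.51021 / 0.1717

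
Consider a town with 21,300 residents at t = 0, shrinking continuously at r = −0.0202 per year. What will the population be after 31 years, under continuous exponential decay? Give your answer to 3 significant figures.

P(31) = 21300 · e^(-0.0202·31) = 21300 · e^(-0.6262)
= 21300 · 0.53462 ≈ 11387.4

≈ 11,400 residents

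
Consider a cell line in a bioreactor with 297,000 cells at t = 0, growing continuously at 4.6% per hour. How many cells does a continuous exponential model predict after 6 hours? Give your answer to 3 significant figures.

≈ 391,000 cells

P(6) = 297000 · e^(0.046·6) = 297000 · e^(0.276)
= 297000 · 1.31785 ≈ 391400.82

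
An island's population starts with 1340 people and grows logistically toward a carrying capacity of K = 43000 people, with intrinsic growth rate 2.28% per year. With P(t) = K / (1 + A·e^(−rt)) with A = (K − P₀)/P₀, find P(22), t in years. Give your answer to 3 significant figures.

≈ 2,170 people

A = (43000 − 1340)/1340 = 31.08955
P(22) = 43000 / (1 + 31.08955·e^(−0.0228·22)) = 43000 / (1 + 31.08955·0.605561)
= 43000 / 19.82662 ≈ 2168.8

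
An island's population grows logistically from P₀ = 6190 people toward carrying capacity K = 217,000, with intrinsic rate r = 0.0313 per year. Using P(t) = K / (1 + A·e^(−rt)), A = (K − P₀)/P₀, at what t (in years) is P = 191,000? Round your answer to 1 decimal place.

t ≈ 176.4 years

A = (217000 − 6190)/6190 = 34.05654
191000 = 217000/(1 + 34.05654·e^(−0.0313t)) → 1 + 34.05654·e^(−0.0313t) = 1.13613
e^(−0.0313t) = 0.003997 → t = ln(250.1846)/0.0313 = 5.5222/0.0313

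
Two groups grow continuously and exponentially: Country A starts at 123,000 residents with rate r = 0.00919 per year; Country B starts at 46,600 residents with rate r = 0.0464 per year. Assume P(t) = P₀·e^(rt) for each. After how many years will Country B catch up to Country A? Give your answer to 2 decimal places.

123000·e^(0.00919t) = 46600·e^(0.0464t)
123000/46600 = e^((0.0464 − 0.00919)t) → ln(2.63948) = 0.03721·t
t = 0.97058 / 0.03721

t ≈ 26.08 years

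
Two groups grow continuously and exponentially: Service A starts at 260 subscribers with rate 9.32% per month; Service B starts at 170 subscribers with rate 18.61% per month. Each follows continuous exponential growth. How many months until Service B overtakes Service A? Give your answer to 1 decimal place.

t ≈ 4.6 months

260·e^(0.0932t) = 170·e^(0.1861t)
260/170 = e^((0.1861 − 0.0932)t) → ln(1.52941) = 0.0929·t
t = 0.42488 / 0.0929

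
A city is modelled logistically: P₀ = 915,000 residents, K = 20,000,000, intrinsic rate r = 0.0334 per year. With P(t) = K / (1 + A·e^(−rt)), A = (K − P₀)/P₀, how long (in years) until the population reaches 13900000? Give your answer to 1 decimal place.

A = (20000000 − 915000)/915000 = 20.85792
13900000 = 20000000/(1 + 20.85792·e^(−0.0334t)) → 1 + 20.85792·e^(−0.0334t) = 1.43885
e^(−0.0334t) = 0.02104 → t = ln(47.52871)/0.0334 = 3.86133/0.0334

t ≈ 115.6 years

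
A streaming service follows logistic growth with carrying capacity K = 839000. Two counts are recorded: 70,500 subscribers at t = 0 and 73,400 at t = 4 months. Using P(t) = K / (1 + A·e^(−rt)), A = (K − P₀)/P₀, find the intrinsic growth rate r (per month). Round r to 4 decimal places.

r ≈ 0.0110 per month

A = (839000 − 70500)/70500 = 10.90071
73400 = 839000/(1 + 10.90071·e^(−r·4)) → e^(−4r) = (11.43052 − 1)/10.90071 = 0.956866
r = −ln(0.956866)/4 = 0.04409/4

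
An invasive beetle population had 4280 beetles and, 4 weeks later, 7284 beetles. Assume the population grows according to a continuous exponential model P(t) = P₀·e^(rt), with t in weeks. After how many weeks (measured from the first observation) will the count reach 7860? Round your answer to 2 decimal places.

t ≈ 4.57 weeks

r = ln(7284/4280) / 4 ≈ 0.132932 per week
t = ln(7860/4280) / r = 0.60783 / 0.132932 ≈ 4.573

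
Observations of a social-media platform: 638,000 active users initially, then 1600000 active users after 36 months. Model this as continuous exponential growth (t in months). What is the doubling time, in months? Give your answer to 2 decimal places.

r = ln(1600000/638000) / 36 = ln(2.50784) / 36 ≈ 0.025539 per month
doubling time = ln 2 / |r| = 0.69315 / 0.025539

doubling time ≈ 27.14 months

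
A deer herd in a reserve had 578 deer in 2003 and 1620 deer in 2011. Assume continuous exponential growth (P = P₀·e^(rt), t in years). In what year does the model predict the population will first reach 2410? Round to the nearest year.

year 2014

r = ln(1620/578) / 8 = 1.03061/8 ≈ 0.128826 per year
t = ln(2410/578) / r = 1.42781/0.128826 ≈ 11.08 years after 2003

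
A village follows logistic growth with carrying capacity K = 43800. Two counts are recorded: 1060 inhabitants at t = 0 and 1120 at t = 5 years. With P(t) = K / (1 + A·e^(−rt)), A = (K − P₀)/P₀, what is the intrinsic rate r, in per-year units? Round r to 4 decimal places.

r ≈ 0.0113 per year

A = (43800 − 1060)/1060 = 40.32075
1120 = 43800/(1 + 40.32075·e^(−r·5)) → e^(−5r) = (39.10714 − 1)/40.32075 = 0.9451
r = −ln(0.9451)/5 = 0.05646/5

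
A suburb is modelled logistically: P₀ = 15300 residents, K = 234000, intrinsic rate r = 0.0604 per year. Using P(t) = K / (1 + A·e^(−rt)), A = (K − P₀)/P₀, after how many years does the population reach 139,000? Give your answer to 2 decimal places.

A = (234000 − 15300)/15300 = 14.29412
139000 = 234000/(1 + 14.29412·e^(−0.0604t)) → 1 + 14.29412·e^(−0.0604t) = 1.68345
e^(−0.0604t) = 0.047814 → t = ln(20.91455)/0.0604 = 3.04045/0.0604

t ≈ 50.34 years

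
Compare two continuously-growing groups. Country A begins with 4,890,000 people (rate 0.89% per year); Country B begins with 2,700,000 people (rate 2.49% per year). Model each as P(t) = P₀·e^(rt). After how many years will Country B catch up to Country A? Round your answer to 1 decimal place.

t ≈ 37.1 years

4890000·e^(0.0089t) = 2700000·e^(0.0249t)
4890000/2700000 = e^((0.0249 − 0.0089)t) → ln(1.81111) = 0.016·t
t = 0.59394 / 0.016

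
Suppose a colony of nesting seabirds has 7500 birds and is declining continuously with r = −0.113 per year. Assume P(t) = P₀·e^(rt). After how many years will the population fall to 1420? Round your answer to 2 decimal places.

t ≈ 14.73 years

1420 = 7500 · e^(-0.113·t)
t = ln(1420/7500) / -0.113 = ln(0.18933) / -0.113 = -1.66425 / -0.113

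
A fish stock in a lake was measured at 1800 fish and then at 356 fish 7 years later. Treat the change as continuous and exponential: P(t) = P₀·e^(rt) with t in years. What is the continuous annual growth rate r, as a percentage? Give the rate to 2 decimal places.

r ≈ -23.15% per year

356 = 1800 · e^(r·7)
e^(7r) = 356/1800 = 0.19778
r = ln(0.19778) / 7 = -1.62061 / 7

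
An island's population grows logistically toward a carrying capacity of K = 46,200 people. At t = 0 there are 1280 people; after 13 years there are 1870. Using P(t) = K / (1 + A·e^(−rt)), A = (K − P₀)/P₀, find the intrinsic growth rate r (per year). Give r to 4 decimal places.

r ≈ 0.0302 per year

A = (46200 − 1280)/1280 = 35.09375
1870 = 46200/(1 + 35.09375·e^(−r·13)) → e^(−13r) = (24.70588 − 1)/35.09375 = 0.675502
r = −ln(0.675502)/13 = 0.3923/13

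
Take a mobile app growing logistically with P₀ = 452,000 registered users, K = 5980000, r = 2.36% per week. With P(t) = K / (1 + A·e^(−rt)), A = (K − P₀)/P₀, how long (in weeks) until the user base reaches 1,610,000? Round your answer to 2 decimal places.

A = (5980000 − 452000)/452000 = 12.23009
1610000 = 5980000/(1 + 12.23009·e^(−0.0236t)) → 1 + 12.23009·e^(−0.0236t) = 3.71429
e^(−0.0236t) = 0.221935 → t = ln(4.50582)/0.0236 = 1.50537/0.0236

t ≈ 63.79 weeks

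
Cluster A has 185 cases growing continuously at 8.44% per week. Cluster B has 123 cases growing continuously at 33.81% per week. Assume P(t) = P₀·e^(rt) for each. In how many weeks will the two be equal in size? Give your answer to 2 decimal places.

t ≈ 1.61 weeks

185·e^(0.0844t) = 123·e^(0.3381t)
185/123 = e^((0.3381 − 0.0844)t) → ln(1.50407) = 0.2537·t
t = 0.40817 / 0.2537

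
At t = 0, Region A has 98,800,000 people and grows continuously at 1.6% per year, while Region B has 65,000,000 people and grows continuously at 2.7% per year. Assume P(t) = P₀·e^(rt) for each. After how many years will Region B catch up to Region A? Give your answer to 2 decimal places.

98800000·e^(0.016t) = 65000000·e^(0.027t)
98800000/65000000 = e^((0.027 − 0.016)t) → ln(1.52) = 0.011·t
t = 0.41871 / 0.011

t ≈ 38.06 years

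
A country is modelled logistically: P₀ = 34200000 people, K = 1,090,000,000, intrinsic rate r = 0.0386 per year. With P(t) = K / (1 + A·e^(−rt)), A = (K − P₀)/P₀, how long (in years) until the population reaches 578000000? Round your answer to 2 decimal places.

t ≈ 92.00 years

A = (1090000000 − 34200000)/34200000 = 30.87135
578000000 = 1090000000/(1 + 30.87135·e^(−0.0386t)) → 1 + 30.87135·e^(−0.0386t) = 1.88581
e^(−0.0386t) = 0.028694 → t = ln(34.85085)/0.0386 = 3.55108/0.0386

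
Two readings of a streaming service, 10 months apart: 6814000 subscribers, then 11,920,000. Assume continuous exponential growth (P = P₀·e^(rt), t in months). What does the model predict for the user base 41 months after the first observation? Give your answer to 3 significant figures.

≈ 67,500,000 subscribers

r = ln(11920000/6814000) / 10 ≈ 0.055924 per month
P(41) = 6814000 · e^(0.055924·41) = 6814000 · 9.90339 ≈ 67481704.93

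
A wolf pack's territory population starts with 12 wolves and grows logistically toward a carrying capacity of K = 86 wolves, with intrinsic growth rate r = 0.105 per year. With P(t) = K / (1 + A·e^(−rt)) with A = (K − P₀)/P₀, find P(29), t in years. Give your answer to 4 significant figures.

≈ 66.49 wolves

A = (86 − 12)/12 = 6.16667
P(29) = 86 / (1 + 6.16667·e^(−0.105·29)) = 86 / (1 + 6.16667·0.047596)
= 86 / 1.29351 ≈ 66.49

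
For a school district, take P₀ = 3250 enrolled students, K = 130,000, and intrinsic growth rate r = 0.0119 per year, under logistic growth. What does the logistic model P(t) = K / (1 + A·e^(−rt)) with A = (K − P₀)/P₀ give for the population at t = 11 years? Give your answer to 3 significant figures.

≈ 3,690 enrolled students

A = (130000 − 3250)/3250 = 39
P(11) = 130000 / (1 + 39·e^(−0.0119·11)) = 130000 / (1 + 39·0.877306)
= 130000 / 35.21491 ≈ 3691.62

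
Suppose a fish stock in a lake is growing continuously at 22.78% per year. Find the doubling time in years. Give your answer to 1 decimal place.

doubling time = ln(2) / |r| = 0.69315 / 0.2278

doubling time ≈ 3.0 years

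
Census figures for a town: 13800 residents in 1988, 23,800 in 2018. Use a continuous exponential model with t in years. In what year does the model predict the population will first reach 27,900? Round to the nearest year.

year 2027

r = ln(23800/13800) / 30 = 0.54502/30 ≈ 0.018167 per year
t = ln(27900/13800) / r = 0.70396/0.018167 ≈ 38.75 years after 1988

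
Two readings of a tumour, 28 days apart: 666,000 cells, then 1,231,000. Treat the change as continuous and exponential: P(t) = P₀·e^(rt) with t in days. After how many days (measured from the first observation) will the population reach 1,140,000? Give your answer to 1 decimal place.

t ≈ 24.5 days

r = ln(1231000/666000) / 28 ≈ 0.021939 per day
t = ln(1140000/666000) / r = 0.53749 / 0.021939 ≈ 24.499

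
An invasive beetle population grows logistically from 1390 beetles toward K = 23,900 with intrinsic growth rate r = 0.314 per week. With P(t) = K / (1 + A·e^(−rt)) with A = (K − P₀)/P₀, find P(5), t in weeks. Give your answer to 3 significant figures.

A = (23900 − 1390)/1390 = 16.19424
P(5) = 23900 / (1 + 16.19424·e^(−0.314·5)) = 23900 / (1 + 16.19424·0.208045)
= 23900 / 4.36913 ≈ 5470.19

≈ 5,470 beetles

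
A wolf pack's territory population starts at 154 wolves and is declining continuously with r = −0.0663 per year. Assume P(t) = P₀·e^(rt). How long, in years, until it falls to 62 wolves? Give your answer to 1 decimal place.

62 = 154 · e^(-0.0663·t)
t = ln(62/154) / -0.0663 = ln(0.4026) / -0.0663 = -0.90982 / -0.0663

t ≈ 13.7 years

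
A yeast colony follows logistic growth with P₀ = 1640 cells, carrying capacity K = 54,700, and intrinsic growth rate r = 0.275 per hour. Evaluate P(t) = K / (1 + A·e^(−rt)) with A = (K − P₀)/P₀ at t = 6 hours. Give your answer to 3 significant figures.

≈ 7,580 cells

A = (54700 − 1640)/1640 = 32.35366
P(6) = 54700 / (1 + 32.35366·e^(−0.275·6)) = 54700 / (1 + 32.35366·0.19205)
= 54700 / 7.21352 ≈ 7582.99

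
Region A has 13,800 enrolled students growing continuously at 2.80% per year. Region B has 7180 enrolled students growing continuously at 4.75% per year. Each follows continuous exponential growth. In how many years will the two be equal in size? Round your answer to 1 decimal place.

t ≈ 33.5 years

13800·e^(0.028t) = 7180·e^(0.0475t)
13800/7180 = e^((0.0475 − 0.028)t) → ln(1.92201) = 0.0195·t
t = 0.65337 / 0.0195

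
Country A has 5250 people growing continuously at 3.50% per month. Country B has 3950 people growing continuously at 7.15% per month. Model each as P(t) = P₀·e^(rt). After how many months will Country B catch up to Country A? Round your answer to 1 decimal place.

t ≈ 7.8 months

5250·e^(0.035t) = 3950·e^(0.0715t)
5250/3950 = e^((0.0715 − 0.035)t) → ln(1.32911) = 0.0365·t
t = 0.28451 / 0.0365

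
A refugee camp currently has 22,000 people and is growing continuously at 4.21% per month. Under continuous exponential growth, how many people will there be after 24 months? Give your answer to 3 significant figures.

P(24) = 22000 · e^(0.0421·24) = 22000 · e^(1.0104)
= 22000 · 2.7467 ≈ 60427.39

≈ 60,400 people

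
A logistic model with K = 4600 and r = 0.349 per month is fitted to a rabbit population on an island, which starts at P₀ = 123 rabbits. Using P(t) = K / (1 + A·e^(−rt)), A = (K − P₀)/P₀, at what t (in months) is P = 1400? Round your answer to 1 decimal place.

t ≈ 7.9 months

A = (4600 − 123)/123 = 36.39837
1400 = 4600/(1 + 36.39837·e^(−0.349t)) → 1 + 36.39837·e^(−0.349t) = 3.28571
e^(−0.349t) = 0.062797 → t = ln(15.92429)/0.349 = 2.76785/0.349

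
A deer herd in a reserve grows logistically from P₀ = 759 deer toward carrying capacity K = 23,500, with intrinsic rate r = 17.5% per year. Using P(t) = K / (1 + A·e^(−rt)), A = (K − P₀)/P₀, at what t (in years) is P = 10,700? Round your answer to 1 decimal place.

t ≈ 18.4 years

A = (23500 − 759)/759 = 29.96179
10700 = 23500/(1 + 29.96179·e^(−0.175t)) → 1 + 29.96179·e^(−0.175t) = 2.19626
e^(−0.175t) = 0.039926 → t = ln(25.04619)/0.175 = 3.22072/0.175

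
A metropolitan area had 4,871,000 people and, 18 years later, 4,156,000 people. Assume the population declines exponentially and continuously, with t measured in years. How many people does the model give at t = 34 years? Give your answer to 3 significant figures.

≈ 3,610,000 people

r = ln(4156000/4871000) / 18 ≈ -0.008819 per year
P(34) = 4871000 · e^(-0.008819·34) = 4871000 · 0.74093 ≈ 3609052.8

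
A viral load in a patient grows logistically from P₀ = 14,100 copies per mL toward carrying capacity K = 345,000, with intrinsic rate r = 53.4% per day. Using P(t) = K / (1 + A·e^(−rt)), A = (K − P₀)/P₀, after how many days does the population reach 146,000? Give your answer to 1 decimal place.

t ≈ 5.3 days

A = (345000 − 14100)/14100 = 23.46809
146000 = 345000/(1 + 23.46809·e^(−0.534t)) → 1 + 23.46809·e^(−0.534t) = 2.36301
e^(−0.534t) = 0.058079 → t = ln(17.21779)/0.534 = 2.84594/0.534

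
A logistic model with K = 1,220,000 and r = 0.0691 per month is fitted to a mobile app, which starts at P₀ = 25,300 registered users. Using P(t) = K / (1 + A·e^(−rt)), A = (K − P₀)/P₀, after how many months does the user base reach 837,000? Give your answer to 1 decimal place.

t ≈ 67.1 months

A = (1220000 − 25300)/25300 = 47.22134
837000 = 1220000/(1 + 47.22134·e^(−0.0691t)) → 1 + 47.22134·e^(−0.0691t) = 1.45759
e^(−0.0691t) = 0.00969 → t = ln(103.19651)/0.0691 = 4.63664/0.0691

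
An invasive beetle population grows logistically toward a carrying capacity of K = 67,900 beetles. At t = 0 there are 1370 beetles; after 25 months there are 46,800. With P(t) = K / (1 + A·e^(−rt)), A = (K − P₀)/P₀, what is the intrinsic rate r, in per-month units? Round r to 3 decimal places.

r ≈ 0.187 per month

A = (67900 − 1370)/1370 = 48.56204
46800 = 67900/(1 + 48.56204·e^(−r·25)) → e^(−25r) = (1.45085 − 1)/48.56204 = 0.009284
r = −ln(0.009284)/25 = 4.67945/25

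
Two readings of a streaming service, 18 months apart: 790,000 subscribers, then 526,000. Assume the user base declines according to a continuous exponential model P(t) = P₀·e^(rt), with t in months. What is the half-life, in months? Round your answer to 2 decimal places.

r = ln(526000/790000) / 18 = ln(0.66582) / 18 ≈ -0.022596 per month
half-life = ln 2 / |r| = 0.69315 / 0.022596

half-life ≈ 30.68 months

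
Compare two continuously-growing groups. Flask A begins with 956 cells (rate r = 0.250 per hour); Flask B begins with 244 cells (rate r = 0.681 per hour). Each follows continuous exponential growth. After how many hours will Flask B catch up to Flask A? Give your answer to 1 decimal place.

956·e^(0.25t) = 244·e^(0.681t)
956/244 = e^((0.681 − 0.25)t) → ln(3.91803) = 0.431·t
t = 1.36559 / 0.431

t ≈ 3.2 hours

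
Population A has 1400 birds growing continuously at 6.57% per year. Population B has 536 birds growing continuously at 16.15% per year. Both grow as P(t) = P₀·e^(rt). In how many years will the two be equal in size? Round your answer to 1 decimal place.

t ≈ 10.0 years

1400·e^(0.0657t) = 536·e^(0.1615t)
1400/536 = e^((0.1615 − 0.0657)t) → ln(2.61194) = 0.0958·t
t = 0.96009 / 0.0958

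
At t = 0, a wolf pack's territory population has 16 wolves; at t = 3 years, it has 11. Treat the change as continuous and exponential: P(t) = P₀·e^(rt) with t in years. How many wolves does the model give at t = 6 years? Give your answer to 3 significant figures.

r = ln(11/16) / 3 ≈ -0.124898 per year
P(6) = 16 · e^(-0.124898·6) = 16 · 0.47266 ≈ 7.56

≈ 7.56 wolves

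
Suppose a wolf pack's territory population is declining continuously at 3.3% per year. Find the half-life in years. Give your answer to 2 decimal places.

half-life ≈ 21.00 years

half-life = ln(2) / |r| = 0.69315 / 0.033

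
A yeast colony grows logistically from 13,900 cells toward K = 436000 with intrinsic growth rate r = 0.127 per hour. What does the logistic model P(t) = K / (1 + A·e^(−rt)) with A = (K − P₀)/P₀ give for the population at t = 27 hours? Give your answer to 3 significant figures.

A = (436000 − 13900)/13900 = 30.36691
P(27) = 436000 / (1 + 30.36691·e^(−0.127·27)) = 436000 / (1 + 30.36691·0.032419)
= 436000 / 1.98448 ≈ 219705.44

≈ 220,000 cells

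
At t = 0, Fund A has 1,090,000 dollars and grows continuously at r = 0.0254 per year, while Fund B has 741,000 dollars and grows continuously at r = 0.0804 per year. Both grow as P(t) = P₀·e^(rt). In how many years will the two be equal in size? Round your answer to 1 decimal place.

1090000·e^(0.0254t) = 741000·e^(0.0804t)
1090000/741000 = e^((0.0804 − 0.0254)t) → ln(1.47099) = 0.055·t
t = 0.38593 / 0.055

t ≈ 7.0 years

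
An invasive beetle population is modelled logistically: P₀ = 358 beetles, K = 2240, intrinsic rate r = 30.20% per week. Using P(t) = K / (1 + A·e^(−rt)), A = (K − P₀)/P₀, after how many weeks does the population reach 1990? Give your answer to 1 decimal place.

t ≈ 12.4 weeks

A = (2240 − 358)/358 = 5.25698
1990 = 2240/(1 + 5.25698·e^(−0.302t)) → 1 + 5.25698·e^(−0.302t) = 1.12563
e^(−0.302t) = 0.023897 → t = ln(41.84559)/0.302 = 3.73399/0.302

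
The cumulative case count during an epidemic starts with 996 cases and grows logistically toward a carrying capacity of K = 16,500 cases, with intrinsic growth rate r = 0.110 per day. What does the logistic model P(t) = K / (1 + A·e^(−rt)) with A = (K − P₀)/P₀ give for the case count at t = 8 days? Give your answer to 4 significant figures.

≈ 2,213 cases

A = (16500 − 996)/996 = 15.56627
P(8) = 16500 / (1 + 15.56627·e^(−0.11·8)) = 16500 / (1 + 15.56627·0.414783)
= 16500 / 7.45662 ≈ 2212.8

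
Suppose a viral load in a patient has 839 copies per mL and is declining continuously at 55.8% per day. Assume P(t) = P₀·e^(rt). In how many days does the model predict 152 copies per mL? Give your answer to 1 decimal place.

t ≈ 3.1 days

152 = 839 · e^(-0.558·t)
t = ln(152/839) / -0.558 = ln(0.18117) / -0.558 = -1.70833 / -0.558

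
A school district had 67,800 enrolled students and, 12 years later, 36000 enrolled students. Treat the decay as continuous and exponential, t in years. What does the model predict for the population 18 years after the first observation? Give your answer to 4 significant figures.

r = ln(36000/67800) / 12 ≈ -0.052754 per year
P(18) = 67800 · e^(-0.052754·18) = 67800 · 0.38691 ≈ 26232.45

≈ 26,230 enrolled students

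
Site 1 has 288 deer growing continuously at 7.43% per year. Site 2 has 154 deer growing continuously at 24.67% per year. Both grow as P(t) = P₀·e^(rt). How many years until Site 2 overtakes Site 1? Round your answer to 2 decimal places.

t ≈ 3.63 years

288·e^(0.0743t) = 154·e^(0.2467t)
288/154 = e^((0.2467 − 0.0743)t) → ln(1.87013) = 0.1724·t
t = 0.62601 / 0.1724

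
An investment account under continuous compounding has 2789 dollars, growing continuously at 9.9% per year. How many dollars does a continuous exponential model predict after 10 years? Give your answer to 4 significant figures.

P(10) = 2789 · e^(0.099·10) = 2789 · e^(0.99)
= 2789 · 2.69123 ≈ 7505.85

≈ 7,506 dollars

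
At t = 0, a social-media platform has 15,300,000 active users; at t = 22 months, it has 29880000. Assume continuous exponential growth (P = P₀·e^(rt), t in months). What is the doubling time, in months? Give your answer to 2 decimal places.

doubling time ≈ 22.78 months

r = ln(29880000/15300000) / 22 = ln(1.95294) / 22 ≈ 0.030424 per month
doubling time = ln 2 / |r| = 0.69315 / 0.030424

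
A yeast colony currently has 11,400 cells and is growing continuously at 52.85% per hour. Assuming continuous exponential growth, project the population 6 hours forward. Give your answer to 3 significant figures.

P(6) = 11400 · e^(0.5285·6) = 11400 · e^(3.171)
= 11400 · 23.8313 ≈ 271676.86

≈ 272,000 cells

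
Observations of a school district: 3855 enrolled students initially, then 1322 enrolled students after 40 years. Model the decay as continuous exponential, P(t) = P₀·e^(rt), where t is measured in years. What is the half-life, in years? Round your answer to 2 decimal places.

half-life ≈ 25.91 years

r = ln(1322/3855) / 40 = ln(0.34293) / 40 ≈ -0.026756 per year
half-life = ln 2 / |r| = 0.69315 / 0.026756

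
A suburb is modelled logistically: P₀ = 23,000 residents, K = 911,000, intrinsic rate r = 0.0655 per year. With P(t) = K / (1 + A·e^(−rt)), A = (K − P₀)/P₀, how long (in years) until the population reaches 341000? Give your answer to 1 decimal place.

t ≈ 47.9 years

A = (911000 − 23000)/23000 = 38.6087
341000 = 911000/(1 + 38.6087·e^(−0.0655t)) → 1 + 38.6087·e^(−0.0655t) = 2.67155
e^(−0.0655t) = 0.043295 → t = ln(23.09748)/0.0655 = 3.13972/0.0655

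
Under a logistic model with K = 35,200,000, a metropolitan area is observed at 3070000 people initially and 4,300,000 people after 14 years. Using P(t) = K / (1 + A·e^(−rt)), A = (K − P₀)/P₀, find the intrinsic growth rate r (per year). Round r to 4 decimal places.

r ≈ 0.0269 per year

A = (35200000 − 3070000)/3070000 = 10.4658
4300000 = 35200000/(1 + 10.4658·e^(−r·14)) → e^(−14r) = (8.18605 − 1)/10.4658 = 0.686622
r = −ln(0.686622)/14 = 0.37597/14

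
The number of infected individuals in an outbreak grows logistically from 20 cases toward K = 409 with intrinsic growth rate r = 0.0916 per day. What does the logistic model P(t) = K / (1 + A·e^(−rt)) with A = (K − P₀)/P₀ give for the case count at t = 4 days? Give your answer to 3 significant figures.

≈ 28.2 cases

A = (409 − 20)/20 = 19.45
P(4) = 409 / (1 + 19.45·e^(−0.0916·4)) = 409 / (1 + 19.45·0.693225)
= 409 / 14.48324 ≈ 28.24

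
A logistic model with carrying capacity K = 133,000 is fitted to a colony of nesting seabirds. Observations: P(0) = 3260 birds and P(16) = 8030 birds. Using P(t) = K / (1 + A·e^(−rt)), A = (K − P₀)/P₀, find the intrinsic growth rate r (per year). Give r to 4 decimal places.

A = (133000 − 3260)/3260 = 39.79755
8030 = 133000/(1 + 39.79755·e^(−r·16)) → e^(−16r) = (16.56289 − 1)/39.79755 = 0.391051
r = −ln(0.391051)/16 = 0.93892/16

r ≈ 0.0587 per year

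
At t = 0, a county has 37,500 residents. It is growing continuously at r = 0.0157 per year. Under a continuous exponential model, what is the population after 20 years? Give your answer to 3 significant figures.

≈ 51,300 residents

P(20) = 37500 · e^(0.0157·20) = 37500 · e^(0.314)
= 37500 · 1.36889 ≈ 51333.37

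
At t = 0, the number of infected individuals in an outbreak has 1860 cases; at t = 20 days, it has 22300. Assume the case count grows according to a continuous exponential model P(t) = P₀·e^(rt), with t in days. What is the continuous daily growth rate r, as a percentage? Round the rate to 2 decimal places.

22300 = 1860 · e^(r·20)
e^(20r) = 22300/1860 = 11.98925
r = ln(11.98925) / 20 = 2.48401 / 20

r ≈ 12.42% per day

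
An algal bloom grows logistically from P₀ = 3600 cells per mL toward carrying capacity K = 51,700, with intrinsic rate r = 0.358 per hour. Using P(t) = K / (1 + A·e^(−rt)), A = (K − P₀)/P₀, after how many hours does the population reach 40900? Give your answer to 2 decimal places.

A = (51700 − 3600)/3600 = 13.36111
40900 = 51700/(1 + 13.36111·e^(−0.358t)) → 1 + 13.36111·e^(−0.358t) = 1.26406
e^(−0.358t) = 0.019763 → t = ln(50.59902)/0.358 = 3.92393/0.358

t ≈ 10.96 hours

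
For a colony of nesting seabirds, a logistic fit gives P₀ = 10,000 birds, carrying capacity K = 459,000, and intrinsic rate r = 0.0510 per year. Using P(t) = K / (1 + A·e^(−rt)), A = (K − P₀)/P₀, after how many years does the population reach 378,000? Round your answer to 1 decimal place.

A = (459000 − 10000)/10000 = 44.9
378000 = 459000/(1 + 44.9·e^(−0.051t)) → 1 + 44.9·e^(−0.051t) = 1.21429
e^(−0.051t) = 0.004773 → t = ln(209.53333)/0.051 = 5.34488/0.051

t ≈ 104.8 years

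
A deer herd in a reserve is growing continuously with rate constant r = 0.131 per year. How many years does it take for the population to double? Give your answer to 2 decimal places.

doubling time ≈ 5.29 years

doubling time = ln(2) / |r| = 0.69315 / 0.131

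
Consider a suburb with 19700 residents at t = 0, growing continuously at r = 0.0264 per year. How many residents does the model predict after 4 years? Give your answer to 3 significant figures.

P(4) = 19700 · e^(0.0264·4) = 19700 · e^(0.1056)
= 19700 · 1.11138 ≈ 21894.13

≈ 21,900 residents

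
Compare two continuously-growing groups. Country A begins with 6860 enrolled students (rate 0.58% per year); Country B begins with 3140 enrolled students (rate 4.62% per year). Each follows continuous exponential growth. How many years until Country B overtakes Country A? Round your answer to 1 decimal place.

t ≈ 19.3 years

6860·e^(0.0058t) = 3140·e^(0.0462t)
6860/3140 = e^((0.0462 − 0.0058)t) → ln(2.18471) = 0.0404·t
t = 0.78148 / 0.0404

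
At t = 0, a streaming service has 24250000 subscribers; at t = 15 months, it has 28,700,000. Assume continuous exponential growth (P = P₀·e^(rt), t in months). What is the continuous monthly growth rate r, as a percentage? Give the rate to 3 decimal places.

28700000 = 24250000 · e^(r·15)
e^(15r) = 28700000/24250000 = 1.18351
r = ln(1.18351) / 15 = 0.16848 / 15

r ≈ 1.123% per month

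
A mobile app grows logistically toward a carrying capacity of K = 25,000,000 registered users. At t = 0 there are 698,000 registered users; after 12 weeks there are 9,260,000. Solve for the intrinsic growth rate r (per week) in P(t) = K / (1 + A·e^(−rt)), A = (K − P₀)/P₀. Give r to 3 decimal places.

A = (25000000 − 698000)/698000 = 34.81662
9260000 = 25000000/(1 + 34.81662·e^(−r·12)) → e^(−12r) = (2.69978 − 1)/34.81662 = 0.048821
r = −ln(0.048821)/12 = 3.01959/12

r ≈ 0.252 per week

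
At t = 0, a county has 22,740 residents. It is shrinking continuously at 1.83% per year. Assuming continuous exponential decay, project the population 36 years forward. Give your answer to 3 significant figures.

≈ 11,800 residents

P(36) = 22740 · e^(-0.0183·36) = 22740 · e^(-0.6588)
= 22740 · 0.51747 ≈ 11767.31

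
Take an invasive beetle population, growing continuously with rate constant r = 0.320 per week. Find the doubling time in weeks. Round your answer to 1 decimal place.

doubling time = ln(2) / |r| = 0.69315 / 0.32

doubling time ≈ 2.2 weeks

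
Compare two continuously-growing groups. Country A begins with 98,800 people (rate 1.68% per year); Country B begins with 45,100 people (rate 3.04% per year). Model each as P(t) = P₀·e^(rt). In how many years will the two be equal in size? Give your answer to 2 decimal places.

t ≈ 57.66 years

98800·e^(0.0168t) = 45100·e^(0.0304t)
98800/45100 = e^((0.0304 − 0.0168)t) → ln(2.19069) = 0.0136·t
t = 0.78422 / 0.0136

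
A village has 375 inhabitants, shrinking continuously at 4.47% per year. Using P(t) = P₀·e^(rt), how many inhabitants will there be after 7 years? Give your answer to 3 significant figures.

≈ 274 inhabitants

P(7) = 375 · e^(-0.0447·7) = 375 · e^(-0.3129)
= 375 · 0.73132 ≈ 274.25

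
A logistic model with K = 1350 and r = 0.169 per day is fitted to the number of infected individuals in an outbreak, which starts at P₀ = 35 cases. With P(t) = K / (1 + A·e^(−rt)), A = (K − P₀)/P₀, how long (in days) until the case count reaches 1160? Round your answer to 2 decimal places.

A = (1350 − 35)/35 = 37.57143
1160 = 1350/(1 + 37.57143·e^(−0.169t)) → 1 + 37.57143·e^(−0.169t) = 1.16379
e^(−0.169t) = 0.00436 → t = ln(229.38346)/0.169 = 5.4354/0.169

t ≈ 32.16 days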